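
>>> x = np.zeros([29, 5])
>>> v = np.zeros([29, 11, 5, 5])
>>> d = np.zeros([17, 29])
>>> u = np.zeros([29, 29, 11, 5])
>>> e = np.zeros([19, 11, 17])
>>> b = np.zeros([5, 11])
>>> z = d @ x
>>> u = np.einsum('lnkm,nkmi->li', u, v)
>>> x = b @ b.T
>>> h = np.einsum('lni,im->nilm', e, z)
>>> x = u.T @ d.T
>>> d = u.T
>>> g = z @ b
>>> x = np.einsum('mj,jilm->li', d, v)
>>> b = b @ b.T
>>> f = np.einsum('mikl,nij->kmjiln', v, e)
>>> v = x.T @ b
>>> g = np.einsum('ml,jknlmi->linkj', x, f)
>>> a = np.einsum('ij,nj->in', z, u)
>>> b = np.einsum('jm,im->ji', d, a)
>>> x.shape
(5, 11)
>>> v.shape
(11, 5)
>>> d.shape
(5, 29)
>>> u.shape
(29, 5)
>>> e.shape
(19, 11, 17)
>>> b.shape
(5, 17)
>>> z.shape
(17, 5)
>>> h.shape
(11, 17, 19, 5)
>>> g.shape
(11, 19, 17, 29, 5)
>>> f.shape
(5, 29, 17, 11, 5, 19)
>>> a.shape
(17, 29)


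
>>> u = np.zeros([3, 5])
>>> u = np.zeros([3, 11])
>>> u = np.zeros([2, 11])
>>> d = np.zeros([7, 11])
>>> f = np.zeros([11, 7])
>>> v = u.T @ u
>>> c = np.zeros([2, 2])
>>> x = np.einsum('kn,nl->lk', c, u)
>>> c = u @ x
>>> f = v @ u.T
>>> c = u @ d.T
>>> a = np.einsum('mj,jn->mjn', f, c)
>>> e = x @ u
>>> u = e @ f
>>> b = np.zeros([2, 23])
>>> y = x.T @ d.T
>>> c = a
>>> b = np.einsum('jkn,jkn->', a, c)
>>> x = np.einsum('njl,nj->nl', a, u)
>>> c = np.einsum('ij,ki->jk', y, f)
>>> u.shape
(11, 2)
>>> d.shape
(7, 11)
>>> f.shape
(11, 2)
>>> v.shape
(11, 11)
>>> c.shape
(7, 11)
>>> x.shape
(11, 7)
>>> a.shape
(11, 2, 7)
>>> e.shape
(11, 11)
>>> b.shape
()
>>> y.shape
(2, 7)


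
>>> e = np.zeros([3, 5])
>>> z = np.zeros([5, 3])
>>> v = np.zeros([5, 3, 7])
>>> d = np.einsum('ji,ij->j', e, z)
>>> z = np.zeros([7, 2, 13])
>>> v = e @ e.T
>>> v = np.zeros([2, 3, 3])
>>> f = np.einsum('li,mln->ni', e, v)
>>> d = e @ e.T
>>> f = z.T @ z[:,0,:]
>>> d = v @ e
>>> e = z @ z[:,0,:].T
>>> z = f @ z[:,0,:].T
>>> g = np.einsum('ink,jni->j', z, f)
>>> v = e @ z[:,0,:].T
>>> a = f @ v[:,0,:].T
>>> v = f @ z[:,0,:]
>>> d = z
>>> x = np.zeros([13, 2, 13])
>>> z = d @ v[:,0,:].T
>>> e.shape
(7, 2, 7)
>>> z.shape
(13, 2, 13)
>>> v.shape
(13, 2, 7)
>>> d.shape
(13, 2, 7)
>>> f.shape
(13, 2, 13)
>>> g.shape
(13,)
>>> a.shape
(13, 2, 7)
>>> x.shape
(13, 2, 13)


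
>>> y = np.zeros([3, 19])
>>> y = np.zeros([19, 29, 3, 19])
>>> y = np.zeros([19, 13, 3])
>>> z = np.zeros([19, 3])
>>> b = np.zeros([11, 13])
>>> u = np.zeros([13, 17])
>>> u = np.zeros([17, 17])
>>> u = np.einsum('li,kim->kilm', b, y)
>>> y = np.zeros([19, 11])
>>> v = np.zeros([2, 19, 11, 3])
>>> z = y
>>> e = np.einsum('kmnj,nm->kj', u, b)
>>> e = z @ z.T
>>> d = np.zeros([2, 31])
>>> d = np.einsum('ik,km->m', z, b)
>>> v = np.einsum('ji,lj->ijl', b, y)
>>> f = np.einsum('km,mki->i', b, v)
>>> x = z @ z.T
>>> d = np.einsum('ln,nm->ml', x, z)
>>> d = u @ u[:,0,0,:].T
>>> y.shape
(19, 11)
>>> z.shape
(19, 11)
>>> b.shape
(11, 13)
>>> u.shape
(19, 13, 11, 3)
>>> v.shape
(13, 11, 19)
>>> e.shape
(19, 19)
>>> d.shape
(19, 13, 11, 19)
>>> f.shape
(19,)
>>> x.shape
(19, 19)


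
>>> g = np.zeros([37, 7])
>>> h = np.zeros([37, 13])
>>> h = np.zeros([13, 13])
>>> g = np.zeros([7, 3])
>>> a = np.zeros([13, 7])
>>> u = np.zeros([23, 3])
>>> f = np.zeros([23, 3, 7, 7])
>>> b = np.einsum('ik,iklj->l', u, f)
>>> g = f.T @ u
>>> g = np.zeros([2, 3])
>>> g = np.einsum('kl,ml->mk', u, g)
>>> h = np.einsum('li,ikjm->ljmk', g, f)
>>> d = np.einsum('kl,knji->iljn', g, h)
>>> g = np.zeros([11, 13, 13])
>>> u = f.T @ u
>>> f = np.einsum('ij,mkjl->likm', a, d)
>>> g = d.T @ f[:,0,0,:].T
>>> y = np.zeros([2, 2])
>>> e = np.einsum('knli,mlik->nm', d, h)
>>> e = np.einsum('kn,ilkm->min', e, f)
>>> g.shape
(7, 7, 23, 7)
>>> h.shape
(2, 7, 7, 3)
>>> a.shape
(13, 7)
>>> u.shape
(7, 7, 3, 3)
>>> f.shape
(7, 13, 23, 3)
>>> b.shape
(7,)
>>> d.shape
(3, 23, 7, 7)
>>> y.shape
(2, 2)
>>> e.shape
(3, 7, 2)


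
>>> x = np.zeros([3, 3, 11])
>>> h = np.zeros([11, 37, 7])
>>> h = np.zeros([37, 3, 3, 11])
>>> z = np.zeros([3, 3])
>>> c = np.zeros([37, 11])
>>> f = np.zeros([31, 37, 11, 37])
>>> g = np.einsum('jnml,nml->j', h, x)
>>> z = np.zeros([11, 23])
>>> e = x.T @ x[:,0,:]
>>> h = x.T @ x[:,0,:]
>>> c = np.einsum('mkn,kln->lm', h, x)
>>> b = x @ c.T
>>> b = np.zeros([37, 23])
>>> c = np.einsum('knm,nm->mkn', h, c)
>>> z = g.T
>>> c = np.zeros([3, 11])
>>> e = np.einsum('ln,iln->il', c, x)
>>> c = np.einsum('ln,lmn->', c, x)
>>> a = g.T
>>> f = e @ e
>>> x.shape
(3, 3, 11)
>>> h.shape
(11, 3, 11)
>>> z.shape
(37,)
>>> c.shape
()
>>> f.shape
(3, 3)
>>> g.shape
(37,)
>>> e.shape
(3, 3)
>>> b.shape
(37, 23)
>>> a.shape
(37,)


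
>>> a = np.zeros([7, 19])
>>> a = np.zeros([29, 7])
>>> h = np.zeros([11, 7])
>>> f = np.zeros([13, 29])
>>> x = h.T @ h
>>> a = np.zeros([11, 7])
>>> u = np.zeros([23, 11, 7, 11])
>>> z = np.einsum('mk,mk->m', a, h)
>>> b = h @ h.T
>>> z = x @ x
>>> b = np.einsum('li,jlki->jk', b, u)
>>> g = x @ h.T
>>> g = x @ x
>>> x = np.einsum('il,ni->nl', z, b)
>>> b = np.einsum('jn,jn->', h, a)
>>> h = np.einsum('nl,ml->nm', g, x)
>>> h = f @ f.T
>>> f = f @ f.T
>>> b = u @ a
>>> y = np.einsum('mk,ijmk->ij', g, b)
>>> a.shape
(11, 7)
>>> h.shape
(13, 13)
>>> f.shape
(13, 13)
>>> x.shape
(23, 7)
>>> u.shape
(23, 11, 7, 11)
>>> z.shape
(7, 7)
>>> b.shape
(23, 11, 7, 7)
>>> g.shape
(7, 7)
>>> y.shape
(23, 11)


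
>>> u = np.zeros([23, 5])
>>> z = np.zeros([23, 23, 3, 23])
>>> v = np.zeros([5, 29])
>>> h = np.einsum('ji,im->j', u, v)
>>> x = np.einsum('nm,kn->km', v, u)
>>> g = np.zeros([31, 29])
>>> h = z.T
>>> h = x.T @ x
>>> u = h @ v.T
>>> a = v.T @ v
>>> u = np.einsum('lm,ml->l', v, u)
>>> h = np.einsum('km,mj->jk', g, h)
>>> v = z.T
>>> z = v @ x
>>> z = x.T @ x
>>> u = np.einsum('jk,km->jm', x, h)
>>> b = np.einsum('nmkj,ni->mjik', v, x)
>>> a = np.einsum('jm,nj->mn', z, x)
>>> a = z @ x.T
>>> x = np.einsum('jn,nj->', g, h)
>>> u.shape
(23, 31)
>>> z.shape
(29, 29)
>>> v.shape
(23, 3, 23, 23)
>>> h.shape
(29, 31)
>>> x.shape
()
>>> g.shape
(31, 29)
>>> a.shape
(29, 23)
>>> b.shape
(3, 23, 29, 23)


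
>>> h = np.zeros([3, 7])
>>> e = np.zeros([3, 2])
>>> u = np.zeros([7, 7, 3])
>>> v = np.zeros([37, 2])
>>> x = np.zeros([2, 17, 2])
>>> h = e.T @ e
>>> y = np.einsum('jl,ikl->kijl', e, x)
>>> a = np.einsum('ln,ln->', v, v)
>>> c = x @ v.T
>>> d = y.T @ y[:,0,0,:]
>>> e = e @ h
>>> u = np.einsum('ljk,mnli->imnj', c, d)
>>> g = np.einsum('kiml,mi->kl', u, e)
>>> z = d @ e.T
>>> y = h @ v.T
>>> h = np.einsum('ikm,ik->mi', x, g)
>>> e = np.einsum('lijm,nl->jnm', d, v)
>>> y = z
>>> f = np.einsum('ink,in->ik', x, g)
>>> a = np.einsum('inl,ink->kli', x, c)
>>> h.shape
(2, 2)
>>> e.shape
(2, 37, 2)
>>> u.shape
(2, 2, 3, 17)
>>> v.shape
(37, 2)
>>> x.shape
(2, 17, 2)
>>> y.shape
(2, 3, 2, 3)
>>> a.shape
(37, 2, 2)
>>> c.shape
(2, 17, 37)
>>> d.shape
(2, 3, 2, 2)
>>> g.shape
(2, 17)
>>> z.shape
(2, 3, 2, 3)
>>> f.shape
(2, 2)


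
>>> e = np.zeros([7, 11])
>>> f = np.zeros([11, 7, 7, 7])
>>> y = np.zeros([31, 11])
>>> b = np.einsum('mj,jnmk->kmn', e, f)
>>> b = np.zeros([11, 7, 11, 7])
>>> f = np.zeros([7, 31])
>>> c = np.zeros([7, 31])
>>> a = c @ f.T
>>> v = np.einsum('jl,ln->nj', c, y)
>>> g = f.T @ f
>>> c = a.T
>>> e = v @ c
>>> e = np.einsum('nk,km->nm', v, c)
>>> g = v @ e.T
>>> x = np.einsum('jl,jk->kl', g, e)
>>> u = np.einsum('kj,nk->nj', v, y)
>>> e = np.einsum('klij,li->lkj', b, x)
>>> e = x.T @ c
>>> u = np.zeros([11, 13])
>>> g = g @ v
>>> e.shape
(11, 7)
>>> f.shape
(7, 31)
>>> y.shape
(31, 11)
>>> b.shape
(11, 7, 11, 7)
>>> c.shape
(7, 7)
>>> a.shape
(7, 7)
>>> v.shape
(11, 7)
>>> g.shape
(11, 7)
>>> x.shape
(7, 11)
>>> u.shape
(11, 13)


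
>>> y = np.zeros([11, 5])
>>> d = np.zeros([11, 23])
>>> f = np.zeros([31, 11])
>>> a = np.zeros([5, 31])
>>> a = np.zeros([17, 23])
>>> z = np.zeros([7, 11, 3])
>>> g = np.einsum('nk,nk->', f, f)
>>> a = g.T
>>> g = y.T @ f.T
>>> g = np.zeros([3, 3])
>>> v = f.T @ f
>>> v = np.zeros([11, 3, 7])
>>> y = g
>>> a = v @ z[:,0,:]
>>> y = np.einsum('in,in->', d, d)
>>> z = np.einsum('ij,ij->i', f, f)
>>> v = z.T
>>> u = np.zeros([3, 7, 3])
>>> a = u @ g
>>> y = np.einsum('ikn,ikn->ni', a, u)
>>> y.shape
(3, 3)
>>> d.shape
(11, 23)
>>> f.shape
(31, 11)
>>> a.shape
(3, 7, 3)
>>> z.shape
(31,)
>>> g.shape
(3, 3)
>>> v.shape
(31,)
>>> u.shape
(3, 7, 3)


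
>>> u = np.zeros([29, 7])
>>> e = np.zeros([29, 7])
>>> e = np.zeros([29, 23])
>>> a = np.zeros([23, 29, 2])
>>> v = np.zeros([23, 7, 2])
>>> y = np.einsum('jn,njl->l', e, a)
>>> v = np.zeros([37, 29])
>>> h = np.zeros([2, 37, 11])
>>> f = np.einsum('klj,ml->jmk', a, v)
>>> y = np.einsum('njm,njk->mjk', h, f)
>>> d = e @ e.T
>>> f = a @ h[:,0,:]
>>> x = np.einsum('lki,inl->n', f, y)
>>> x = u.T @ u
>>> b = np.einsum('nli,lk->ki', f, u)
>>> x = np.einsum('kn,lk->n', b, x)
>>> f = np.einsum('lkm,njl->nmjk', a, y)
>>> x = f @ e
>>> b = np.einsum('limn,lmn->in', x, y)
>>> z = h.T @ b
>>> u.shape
(29, 7)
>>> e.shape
(29, 23)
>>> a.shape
(23, 29, 2)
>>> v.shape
(37, 29)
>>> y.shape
(11, 37, 23)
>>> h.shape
(2, 37, 11)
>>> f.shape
(11, 2, 37, 29)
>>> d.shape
(29, 29)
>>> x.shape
(11, 2, 37, 23)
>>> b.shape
(2, 23)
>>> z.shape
(11, 37, 23)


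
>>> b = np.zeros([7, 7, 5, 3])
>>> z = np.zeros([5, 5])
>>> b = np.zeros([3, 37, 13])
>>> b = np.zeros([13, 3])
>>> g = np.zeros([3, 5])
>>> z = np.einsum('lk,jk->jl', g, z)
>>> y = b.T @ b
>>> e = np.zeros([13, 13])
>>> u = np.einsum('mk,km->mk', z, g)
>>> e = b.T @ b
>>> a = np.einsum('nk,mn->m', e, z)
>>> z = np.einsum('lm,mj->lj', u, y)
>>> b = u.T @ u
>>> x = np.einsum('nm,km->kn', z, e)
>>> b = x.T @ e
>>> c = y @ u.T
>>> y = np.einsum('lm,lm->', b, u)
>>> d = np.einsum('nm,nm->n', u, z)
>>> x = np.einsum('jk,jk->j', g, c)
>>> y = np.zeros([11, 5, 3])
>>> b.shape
(5, 3)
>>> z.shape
(5, 3)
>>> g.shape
(3, 5)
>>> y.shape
(11, 5, 3)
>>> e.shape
(3, 3)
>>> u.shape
(5, 3)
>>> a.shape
(5,)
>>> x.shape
(3,)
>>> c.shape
(3, 5)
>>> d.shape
(5,)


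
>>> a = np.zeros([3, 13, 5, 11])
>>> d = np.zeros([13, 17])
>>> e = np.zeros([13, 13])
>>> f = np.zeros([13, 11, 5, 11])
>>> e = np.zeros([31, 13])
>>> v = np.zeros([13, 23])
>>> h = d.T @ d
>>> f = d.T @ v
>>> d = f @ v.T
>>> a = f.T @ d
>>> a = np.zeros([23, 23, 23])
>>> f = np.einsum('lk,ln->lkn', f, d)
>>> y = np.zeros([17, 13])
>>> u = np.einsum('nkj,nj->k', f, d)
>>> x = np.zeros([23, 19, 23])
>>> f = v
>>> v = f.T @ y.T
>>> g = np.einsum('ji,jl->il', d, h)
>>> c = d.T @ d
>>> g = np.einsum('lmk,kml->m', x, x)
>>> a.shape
(23, 23, 23)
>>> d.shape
(17, 13)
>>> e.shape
(31, 13)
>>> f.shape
(13, 23)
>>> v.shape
(23, 17)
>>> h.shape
(17, 17)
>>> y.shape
(17, 13)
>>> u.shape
(23,)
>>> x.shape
(23, 19, 23)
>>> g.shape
(19,)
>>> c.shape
(13, 13)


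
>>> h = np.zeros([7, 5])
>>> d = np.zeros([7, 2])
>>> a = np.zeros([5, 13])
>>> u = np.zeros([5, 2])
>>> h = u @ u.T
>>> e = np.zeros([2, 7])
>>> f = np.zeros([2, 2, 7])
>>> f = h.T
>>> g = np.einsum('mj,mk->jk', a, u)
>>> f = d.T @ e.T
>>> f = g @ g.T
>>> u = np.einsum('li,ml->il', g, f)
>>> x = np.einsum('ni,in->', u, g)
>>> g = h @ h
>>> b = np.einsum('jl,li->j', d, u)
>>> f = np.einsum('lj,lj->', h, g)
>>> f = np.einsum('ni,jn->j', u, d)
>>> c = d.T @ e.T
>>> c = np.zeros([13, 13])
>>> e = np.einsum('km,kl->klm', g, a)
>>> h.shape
(5, 5)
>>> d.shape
(7, 2)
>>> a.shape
(5, 13)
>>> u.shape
(2, 13)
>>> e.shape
(5, 13, 5)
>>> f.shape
(7,)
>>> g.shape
(5, 5)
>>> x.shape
()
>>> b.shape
(7,)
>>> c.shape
(13, 13)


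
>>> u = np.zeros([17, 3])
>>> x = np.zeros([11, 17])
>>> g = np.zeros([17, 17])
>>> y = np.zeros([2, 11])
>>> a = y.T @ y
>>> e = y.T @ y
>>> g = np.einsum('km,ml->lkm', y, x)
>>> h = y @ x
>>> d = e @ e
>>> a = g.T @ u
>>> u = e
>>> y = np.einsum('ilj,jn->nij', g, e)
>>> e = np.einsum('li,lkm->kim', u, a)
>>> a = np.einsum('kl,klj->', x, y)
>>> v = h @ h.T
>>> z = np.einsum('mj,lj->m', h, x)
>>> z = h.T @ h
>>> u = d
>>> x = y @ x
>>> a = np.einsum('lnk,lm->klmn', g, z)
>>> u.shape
(11, 11)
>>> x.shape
(11, 17, 17)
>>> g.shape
(17, 2, 11)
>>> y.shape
(11, 17, 11)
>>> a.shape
(11, 17, 17, 2)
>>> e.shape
(2, 11, 3)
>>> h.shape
(2, 17)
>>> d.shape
(11, 11)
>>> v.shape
(2, 2)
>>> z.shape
(17, 17)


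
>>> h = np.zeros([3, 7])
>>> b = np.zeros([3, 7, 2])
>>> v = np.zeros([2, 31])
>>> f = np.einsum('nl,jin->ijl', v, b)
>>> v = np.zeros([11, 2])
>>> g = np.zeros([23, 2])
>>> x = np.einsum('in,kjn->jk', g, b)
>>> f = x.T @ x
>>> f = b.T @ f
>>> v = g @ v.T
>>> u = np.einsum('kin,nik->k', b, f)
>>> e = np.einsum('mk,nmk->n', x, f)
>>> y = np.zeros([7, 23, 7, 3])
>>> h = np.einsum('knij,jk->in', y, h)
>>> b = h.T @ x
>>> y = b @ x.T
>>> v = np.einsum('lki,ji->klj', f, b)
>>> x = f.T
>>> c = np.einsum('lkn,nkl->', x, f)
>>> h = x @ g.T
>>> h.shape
(3, 7, 23)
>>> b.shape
(23, 3)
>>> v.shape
(7, 2, 23)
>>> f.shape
(2, 7, 3)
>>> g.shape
(23, 2)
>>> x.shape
(3, 7, 2)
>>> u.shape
(3,)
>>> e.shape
(2,)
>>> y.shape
(23, 7)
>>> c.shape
()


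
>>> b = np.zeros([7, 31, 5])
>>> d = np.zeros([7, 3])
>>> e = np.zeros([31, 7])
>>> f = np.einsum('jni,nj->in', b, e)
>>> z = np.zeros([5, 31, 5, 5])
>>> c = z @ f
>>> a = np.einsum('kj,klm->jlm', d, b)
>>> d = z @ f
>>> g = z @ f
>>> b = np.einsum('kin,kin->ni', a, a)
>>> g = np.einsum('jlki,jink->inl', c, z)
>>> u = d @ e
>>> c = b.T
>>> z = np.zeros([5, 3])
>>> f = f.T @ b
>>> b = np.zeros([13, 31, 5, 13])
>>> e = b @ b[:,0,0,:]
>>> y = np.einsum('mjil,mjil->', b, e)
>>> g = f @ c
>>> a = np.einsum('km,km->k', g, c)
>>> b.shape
(13, 31, 5, 13)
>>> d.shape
(5, 31, 5, 31)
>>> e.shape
(13, 31, 5, 13)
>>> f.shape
(31, 31)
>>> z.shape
(5, 3)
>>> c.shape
(31, 5)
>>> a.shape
(31,)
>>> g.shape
(31, 5)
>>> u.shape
(5, 31, 5, 7)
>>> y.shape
()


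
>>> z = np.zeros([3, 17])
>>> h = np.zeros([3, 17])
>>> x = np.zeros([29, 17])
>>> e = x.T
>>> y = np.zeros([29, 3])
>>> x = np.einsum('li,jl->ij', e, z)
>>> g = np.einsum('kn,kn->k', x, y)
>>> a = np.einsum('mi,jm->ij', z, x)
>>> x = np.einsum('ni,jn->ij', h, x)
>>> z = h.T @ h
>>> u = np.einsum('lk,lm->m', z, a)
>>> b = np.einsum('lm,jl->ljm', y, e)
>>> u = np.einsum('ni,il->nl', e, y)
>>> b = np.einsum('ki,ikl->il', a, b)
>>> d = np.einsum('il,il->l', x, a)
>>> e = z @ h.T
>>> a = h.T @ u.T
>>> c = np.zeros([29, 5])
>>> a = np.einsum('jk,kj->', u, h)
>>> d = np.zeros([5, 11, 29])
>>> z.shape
(17, 17)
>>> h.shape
(3, 17)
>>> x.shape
(17, 29)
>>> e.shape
(17, 3)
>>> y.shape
(29, 3)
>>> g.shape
(29,)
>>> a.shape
()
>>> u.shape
(17, 3)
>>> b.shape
(29, 3)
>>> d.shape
(5, 11, 29)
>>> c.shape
(29, 5)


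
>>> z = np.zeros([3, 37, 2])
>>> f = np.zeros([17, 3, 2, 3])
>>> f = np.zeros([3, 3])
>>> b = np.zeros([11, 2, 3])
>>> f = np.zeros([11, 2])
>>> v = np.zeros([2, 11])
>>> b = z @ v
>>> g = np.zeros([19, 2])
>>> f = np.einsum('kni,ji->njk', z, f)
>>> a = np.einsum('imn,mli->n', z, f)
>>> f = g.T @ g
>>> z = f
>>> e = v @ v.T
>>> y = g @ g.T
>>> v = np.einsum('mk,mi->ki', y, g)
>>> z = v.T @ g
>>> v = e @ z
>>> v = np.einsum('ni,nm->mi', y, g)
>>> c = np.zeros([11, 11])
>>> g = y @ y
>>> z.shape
(2, 2)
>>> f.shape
(2, 2)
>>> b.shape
(3, 37, 11)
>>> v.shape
(2, 19)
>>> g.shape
(19, 19)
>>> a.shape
(2,)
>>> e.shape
(2, 2)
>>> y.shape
(19, 19)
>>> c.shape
(11, 11)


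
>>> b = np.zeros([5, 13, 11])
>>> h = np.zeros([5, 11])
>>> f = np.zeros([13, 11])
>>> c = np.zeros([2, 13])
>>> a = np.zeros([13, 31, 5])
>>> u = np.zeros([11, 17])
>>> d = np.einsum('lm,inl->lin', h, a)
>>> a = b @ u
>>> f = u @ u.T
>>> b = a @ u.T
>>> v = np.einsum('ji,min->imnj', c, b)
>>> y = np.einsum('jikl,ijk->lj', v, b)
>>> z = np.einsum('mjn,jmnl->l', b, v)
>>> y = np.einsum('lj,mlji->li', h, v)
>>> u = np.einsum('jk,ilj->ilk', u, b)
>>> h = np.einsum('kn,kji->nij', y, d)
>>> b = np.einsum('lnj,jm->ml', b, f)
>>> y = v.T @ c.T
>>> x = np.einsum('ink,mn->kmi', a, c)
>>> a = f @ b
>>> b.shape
(11, 5)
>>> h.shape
(2, 31, 13)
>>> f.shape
(11, 11)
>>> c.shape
(2, 13)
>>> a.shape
(11, 5)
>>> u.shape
(5, 13, 17)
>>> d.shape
(5, 13, 31)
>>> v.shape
(13, 5, 11, 2)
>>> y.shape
(2, 11, 5, 2)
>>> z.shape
(2,)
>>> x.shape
(17, 2, 5)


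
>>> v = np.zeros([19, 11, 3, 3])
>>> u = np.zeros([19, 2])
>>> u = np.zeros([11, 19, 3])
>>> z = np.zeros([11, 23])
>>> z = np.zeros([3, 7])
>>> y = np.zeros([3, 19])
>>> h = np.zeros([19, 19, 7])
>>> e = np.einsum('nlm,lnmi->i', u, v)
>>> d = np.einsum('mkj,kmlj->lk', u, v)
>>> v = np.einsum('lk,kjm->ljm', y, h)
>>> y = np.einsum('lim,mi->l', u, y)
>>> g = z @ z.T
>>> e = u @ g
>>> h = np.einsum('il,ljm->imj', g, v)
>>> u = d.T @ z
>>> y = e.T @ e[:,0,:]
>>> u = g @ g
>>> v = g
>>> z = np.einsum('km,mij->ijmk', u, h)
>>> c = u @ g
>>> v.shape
(3, 3)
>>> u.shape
(3, 3)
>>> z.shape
(7, 19, 3, 3)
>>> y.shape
(3, 19, 3)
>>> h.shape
(3, 7, 19)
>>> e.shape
(11, 19, 3)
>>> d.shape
(3, 19)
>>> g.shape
(3, 3)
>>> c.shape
(3, 3)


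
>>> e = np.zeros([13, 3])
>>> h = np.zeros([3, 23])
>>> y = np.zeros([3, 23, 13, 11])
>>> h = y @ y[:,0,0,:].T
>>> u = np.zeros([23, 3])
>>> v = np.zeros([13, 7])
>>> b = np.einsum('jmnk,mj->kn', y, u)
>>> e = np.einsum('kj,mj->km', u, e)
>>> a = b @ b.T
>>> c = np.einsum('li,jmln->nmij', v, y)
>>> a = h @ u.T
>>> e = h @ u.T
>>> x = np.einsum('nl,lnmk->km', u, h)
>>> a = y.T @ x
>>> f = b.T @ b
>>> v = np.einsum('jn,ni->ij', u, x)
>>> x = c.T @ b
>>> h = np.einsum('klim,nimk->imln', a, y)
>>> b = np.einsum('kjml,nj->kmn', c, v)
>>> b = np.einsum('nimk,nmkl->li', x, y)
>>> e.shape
(3, 23, 13, 23)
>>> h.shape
(23, 13, 13, 3)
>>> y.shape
(3, 23, 13, 11)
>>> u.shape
(23, 3)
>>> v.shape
(13, 23)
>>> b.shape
(11, 7)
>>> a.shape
(11, 13, 23, 13)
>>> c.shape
(11, 23, 7, 3)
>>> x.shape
(3, 7, 23, 13)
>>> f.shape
(13, 13)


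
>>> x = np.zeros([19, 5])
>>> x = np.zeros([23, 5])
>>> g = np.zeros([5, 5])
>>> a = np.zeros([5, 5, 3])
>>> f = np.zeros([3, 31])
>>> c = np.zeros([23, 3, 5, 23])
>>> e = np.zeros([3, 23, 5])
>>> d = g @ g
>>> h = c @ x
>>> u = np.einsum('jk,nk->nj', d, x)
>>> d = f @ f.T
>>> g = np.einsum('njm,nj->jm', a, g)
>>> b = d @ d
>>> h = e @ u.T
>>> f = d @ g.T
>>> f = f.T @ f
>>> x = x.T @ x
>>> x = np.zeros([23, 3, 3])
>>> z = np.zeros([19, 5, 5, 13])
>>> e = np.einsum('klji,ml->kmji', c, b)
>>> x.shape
(23, 3, 3)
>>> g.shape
(5, 3)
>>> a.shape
(5, 5, 3)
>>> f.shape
(5, 5)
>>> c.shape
(23, 3, 5, 23)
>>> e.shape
(23, 3, 5, 23)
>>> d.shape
(3, 3)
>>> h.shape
(3, 23, 23)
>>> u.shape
(23, 5)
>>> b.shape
(3, 3)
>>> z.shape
(19, 5, 5, 13)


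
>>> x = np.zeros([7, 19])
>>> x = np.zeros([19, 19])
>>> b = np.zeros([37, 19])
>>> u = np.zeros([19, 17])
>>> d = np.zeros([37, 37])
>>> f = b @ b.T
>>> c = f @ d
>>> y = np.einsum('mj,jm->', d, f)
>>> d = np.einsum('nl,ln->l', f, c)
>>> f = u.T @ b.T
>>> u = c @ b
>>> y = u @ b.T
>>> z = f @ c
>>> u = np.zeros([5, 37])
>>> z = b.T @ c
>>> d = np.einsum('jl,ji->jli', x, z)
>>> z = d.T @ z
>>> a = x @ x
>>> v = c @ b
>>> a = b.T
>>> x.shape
(19, 19)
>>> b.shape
(37, 19)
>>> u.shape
(5, 37)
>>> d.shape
(19, 19, 37)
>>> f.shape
(17, 37)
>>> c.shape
(37, 37)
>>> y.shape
(37, 37)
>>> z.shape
(37, 19, 37)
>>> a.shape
(19, 37)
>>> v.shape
(37, 19)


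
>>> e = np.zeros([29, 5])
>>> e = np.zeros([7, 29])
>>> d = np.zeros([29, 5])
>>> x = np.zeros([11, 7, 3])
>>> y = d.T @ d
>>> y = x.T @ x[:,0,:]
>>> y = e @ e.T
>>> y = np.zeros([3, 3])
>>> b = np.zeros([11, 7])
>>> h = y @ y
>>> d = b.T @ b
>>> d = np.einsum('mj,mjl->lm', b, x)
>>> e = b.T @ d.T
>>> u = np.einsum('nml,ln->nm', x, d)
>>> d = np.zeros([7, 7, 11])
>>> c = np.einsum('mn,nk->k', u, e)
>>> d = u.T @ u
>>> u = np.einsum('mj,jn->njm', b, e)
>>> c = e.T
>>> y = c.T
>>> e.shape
(7, 3)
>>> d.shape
(7, 7)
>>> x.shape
(11, 7, 3)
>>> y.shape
(7, 3)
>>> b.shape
(11, 7)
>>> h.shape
(3, 3)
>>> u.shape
(3, 7, 11)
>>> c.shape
(3, 7)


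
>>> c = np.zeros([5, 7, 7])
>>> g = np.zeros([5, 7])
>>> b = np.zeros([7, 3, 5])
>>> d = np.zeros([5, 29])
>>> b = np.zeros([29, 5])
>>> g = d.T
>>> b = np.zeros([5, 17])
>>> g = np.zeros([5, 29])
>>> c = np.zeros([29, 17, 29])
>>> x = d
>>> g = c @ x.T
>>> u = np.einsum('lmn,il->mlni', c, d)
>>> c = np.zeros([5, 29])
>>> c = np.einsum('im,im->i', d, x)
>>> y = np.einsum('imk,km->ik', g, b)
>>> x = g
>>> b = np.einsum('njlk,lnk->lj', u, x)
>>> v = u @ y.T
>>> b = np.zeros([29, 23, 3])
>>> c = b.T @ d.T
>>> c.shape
(3, 23, 5)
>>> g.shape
(29, 17, 5)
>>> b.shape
(29, 23, 3)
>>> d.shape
(5, 29)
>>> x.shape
(29, 17, 5)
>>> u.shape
(17, 29, 29, 5)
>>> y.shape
(29, 5)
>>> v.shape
(17, 29, 29, 29)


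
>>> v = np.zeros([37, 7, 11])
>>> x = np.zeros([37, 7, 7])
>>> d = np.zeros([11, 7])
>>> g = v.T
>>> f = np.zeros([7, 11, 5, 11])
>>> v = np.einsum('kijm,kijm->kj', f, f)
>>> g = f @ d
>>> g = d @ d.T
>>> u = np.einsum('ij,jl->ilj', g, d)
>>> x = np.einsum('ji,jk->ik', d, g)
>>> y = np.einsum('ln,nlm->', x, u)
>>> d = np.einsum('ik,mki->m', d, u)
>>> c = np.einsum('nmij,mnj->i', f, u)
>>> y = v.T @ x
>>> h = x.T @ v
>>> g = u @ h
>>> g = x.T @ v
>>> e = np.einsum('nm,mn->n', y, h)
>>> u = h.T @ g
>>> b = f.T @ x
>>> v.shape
(7, 5)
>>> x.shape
(7, 11)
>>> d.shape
(11,)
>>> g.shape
(11, 5)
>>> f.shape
(7, 11, 5, 11)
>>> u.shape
(5, 5)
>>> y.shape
(5, 11)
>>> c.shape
(5,)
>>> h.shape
(11, 5)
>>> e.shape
(5,)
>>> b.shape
(11, 5, 11, 11)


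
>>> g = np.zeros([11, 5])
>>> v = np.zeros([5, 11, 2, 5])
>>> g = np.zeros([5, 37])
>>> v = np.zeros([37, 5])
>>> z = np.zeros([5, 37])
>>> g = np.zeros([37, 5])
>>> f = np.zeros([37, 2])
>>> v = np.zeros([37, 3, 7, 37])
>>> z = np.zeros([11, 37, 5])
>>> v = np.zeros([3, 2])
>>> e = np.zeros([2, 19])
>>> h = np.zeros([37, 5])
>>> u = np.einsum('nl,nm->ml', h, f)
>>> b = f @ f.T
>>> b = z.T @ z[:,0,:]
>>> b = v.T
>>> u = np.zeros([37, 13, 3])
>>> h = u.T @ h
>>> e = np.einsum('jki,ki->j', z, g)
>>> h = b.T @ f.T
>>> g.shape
(37, 5)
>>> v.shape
(3, 2)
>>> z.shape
(11, 37, 5)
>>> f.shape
(37, 2)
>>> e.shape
(11,)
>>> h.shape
(3, 37)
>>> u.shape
(37, 13, 3)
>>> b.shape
(2, 3)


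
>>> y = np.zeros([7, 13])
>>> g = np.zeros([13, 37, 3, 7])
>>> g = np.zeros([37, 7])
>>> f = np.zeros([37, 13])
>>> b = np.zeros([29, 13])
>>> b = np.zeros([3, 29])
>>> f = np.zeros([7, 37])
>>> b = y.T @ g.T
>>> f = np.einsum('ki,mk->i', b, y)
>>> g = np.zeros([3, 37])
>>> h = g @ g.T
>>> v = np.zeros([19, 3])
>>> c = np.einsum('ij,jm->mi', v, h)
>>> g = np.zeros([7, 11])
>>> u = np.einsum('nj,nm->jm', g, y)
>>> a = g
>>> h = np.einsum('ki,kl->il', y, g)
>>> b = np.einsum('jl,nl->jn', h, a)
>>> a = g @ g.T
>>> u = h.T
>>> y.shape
(7, 13)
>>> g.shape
(7, 11)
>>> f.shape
(37,)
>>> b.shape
(13, 7)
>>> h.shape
(13, 11)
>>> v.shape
(19, 3)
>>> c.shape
(3, 19)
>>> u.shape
(11, 13)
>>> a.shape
(7, 7)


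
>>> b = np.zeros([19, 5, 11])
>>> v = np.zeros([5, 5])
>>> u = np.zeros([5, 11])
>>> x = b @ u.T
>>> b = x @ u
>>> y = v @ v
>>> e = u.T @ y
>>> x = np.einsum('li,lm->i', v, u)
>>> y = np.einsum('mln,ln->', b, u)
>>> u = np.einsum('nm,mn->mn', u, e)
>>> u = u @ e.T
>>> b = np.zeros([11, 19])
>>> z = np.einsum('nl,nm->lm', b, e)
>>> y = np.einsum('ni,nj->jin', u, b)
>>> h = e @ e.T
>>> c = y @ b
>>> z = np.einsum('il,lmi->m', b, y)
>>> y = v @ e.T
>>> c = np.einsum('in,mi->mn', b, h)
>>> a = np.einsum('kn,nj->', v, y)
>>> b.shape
(11, 19)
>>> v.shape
(5, 5)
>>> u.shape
(11, 11)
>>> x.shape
(5,)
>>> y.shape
(5, 11)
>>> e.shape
(11, 5)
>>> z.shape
(11,)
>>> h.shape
(11, 11)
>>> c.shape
(11, 19)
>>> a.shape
()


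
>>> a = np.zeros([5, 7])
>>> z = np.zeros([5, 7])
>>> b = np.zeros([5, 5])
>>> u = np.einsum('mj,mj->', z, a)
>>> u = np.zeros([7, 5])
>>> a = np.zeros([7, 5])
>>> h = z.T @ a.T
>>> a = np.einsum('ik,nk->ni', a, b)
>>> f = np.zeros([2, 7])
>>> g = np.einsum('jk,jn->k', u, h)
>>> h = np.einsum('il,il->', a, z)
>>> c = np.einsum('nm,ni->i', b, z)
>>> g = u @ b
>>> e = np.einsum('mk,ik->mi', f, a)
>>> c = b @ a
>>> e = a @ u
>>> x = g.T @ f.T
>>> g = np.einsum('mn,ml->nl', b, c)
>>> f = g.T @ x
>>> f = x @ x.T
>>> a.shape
(5, 7)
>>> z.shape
(5, 7)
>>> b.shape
(5, 5)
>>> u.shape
(7, 5)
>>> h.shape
()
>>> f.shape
(5, 5)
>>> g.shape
(5, 7)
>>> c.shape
(5, 7)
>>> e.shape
(5, 5)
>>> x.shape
(5, 2)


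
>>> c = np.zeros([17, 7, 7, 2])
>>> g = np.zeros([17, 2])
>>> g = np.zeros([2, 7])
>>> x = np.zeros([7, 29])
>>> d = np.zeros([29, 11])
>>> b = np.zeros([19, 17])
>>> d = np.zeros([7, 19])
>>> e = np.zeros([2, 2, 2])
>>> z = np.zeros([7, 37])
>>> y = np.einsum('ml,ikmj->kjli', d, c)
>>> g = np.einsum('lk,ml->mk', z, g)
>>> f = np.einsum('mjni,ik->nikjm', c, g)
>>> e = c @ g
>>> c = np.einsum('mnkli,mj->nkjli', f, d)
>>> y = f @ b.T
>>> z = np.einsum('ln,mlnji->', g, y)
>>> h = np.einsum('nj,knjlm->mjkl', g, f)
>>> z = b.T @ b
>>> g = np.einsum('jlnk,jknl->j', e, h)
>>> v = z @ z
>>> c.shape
(2, 37, 19, 7, 17)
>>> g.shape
(17,)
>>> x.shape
(7, 29)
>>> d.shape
(7, 19)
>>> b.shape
(19, 17)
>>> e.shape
(17, 7, 7, 37)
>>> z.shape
(17, 17)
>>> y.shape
(7, 2, 37, 7, 19)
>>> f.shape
(7, 2, 37, 7, 17)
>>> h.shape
(17, 37, 7, 7)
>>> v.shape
(17, 17)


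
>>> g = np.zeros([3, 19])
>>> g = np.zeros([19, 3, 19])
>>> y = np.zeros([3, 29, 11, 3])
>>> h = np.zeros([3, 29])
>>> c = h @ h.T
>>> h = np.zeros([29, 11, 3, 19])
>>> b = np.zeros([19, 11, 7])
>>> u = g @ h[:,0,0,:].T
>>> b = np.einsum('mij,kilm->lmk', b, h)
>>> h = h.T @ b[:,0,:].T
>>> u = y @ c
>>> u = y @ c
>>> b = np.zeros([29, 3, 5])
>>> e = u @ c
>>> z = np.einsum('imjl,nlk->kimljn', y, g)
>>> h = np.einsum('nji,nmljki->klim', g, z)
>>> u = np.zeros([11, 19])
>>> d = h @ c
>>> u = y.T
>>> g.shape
(19, 3, 19)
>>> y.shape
(3, 29, 11, 3)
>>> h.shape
(11, 29, 19, 3)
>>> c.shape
(3, 3)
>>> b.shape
(29, 3, 5)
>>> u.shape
(3, 11, 29, 3)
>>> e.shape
(3, 29, 11, 3)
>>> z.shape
(19, 3, 29, 3, 11, 19)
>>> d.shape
(11, 29, 19, 3)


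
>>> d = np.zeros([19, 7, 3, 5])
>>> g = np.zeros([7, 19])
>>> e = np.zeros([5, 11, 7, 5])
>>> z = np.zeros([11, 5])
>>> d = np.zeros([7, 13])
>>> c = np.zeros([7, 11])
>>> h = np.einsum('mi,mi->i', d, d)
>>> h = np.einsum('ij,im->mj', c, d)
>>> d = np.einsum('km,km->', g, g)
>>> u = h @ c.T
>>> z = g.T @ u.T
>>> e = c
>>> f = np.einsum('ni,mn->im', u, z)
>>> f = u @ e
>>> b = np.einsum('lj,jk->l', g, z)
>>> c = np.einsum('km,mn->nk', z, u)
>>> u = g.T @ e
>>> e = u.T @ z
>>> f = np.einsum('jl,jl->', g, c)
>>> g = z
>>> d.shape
()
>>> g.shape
(19, 13)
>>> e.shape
(11, 13)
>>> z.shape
(19, 13)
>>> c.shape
(7, 19)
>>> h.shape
(13, 11)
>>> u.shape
(19, 11)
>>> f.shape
()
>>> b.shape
(7,)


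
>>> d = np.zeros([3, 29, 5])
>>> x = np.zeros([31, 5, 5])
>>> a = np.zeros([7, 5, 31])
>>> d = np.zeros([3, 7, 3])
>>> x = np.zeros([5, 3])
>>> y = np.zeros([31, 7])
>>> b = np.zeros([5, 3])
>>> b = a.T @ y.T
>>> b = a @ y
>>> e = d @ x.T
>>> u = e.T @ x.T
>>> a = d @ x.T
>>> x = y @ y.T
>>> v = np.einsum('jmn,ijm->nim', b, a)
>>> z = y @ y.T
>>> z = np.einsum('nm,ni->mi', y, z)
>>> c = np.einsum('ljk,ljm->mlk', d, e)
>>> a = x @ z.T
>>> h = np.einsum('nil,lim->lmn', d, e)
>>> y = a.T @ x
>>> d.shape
(3, 7, 3)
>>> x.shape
(31, 31)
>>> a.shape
(31, 7)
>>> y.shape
(7, 31)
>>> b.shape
(7, 5, 7)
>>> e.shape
(3, 7, 5)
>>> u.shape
(5, 7, 5)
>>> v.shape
(7, 3, 5)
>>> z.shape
(7, 31)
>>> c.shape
(5, 3, 3)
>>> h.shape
(3, 5, 3)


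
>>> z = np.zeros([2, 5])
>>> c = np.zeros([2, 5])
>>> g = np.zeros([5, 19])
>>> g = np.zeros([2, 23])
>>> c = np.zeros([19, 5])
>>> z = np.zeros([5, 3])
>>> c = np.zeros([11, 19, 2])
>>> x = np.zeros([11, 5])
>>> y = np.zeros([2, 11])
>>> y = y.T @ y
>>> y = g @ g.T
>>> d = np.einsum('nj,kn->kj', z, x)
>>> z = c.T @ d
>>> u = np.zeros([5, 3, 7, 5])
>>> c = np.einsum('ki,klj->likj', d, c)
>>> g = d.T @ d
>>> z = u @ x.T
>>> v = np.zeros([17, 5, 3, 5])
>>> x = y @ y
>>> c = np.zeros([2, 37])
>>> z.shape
(5, 3, 7, 11)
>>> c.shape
(2, 37)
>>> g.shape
(3, 3)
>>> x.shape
(2, 2)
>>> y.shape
(2, 2)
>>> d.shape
(11, 3)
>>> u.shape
(5, 3, 7, 5)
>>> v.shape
(17, 5, 3, 5)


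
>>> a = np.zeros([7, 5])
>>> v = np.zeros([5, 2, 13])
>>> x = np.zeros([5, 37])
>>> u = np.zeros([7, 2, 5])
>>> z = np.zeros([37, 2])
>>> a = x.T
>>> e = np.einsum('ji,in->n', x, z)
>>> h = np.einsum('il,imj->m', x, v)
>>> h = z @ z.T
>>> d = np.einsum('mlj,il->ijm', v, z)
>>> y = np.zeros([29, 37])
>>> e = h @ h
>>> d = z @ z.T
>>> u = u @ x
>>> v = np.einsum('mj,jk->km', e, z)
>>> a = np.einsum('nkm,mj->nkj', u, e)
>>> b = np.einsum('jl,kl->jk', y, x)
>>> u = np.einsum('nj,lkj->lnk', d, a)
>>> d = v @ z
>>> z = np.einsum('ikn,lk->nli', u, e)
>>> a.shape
(7, 2, 37)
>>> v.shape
(2, 37)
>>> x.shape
(5, 37)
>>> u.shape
(7, 37, 2)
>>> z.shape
(2, 37, 7)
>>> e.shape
(37, 37)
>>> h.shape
(37, 37)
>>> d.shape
(2, 2)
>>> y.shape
(29, 37)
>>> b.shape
(29, 5)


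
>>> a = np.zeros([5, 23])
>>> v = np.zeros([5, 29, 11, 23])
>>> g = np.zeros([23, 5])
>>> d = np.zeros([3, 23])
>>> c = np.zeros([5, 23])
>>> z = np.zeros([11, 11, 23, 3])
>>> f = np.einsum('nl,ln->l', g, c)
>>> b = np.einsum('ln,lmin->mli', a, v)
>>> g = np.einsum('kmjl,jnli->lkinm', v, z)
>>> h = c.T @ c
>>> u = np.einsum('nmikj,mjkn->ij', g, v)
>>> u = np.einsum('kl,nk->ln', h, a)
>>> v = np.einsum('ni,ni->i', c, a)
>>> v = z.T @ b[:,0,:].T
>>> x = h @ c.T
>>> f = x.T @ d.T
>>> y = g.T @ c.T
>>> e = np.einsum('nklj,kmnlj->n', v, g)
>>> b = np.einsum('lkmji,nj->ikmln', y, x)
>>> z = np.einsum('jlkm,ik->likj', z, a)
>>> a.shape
(5, 23)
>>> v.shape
(3, 23, 11, 29)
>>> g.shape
(23, 5, 3, 11, 29)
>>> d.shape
(3, 23)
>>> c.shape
(5, 23)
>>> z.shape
(11, 5, 23, 11)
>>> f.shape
(5, 3)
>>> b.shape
(5, 11, 3, 29, 23)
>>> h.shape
(23, 23)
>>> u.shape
(23, 5)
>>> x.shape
(23, 5)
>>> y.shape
(29, 11, 3, 5, 5)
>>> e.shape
(3,)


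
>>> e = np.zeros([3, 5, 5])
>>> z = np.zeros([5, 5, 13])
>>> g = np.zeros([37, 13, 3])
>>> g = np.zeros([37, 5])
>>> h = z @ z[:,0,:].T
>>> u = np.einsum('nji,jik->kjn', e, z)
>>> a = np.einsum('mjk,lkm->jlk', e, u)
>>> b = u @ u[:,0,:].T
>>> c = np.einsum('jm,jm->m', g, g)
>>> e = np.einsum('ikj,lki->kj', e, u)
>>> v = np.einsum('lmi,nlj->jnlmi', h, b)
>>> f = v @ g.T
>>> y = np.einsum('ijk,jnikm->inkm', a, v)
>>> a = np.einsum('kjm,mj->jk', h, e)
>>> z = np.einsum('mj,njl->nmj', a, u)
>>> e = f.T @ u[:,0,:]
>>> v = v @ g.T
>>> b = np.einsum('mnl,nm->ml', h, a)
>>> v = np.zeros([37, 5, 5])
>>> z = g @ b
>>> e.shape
(37, 5, 5, 13, 3)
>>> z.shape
(37, 5)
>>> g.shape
(37, 5)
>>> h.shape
(5, 5, 5)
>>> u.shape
(13, 5, 3)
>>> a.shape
(5, 5)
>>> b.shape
(5, 5)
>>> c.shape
(5,)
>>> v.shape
(37, 5, 5)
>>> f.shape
(13, 13, 5, 5, 37)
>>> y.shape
(5, 13, 5, 5)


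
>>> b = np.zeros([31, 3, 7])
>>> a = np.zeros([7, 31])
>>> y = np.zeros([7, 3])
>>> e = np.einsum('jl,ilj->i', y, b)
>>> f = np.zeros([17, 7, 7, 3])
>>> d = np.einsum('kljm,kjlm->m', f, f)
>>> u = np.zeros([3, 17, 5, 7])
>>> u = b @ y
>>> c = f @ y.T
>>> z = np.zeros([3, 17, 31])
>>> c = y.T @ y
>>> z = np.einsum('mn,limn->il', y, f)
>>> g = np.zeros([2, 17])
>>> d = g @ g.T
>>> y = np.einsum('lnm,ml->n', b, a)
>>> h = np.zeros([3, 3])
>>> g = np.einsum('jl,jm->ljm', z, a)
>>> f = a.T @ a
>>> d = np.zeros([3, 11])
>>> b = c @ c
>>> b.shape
(3, 3)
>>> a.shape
(7, 31)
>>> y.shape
(3,)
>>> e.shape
(31,)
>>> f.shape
(31, 31)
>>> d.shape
(3, 11)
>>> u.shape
(31, 3, 3)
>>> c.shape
(3, 3)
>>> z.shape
(7, 17)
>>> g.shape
(17, 7, 31)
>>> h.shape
(3, 3)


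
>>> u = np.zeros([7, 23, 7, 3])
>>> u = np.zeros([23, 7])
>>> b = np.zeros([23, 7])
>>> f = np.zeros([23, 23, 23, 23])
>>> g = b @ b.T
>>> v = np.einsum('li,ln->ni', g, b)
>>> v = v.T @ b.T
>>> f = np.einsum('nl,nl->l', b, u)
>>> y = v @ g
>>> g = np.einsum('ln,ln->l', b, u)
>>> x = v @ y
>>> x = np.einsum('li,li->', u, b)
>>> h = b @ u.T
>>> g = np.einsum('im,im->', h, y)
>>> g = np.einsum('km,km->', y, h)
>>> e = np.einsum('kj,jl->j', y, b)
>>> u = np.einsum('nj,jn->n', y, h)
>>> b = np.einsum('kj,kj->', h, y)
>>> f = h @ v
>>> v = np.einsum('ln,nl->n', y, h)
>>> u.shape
(23,)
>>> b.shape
()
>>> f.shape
(23, 23)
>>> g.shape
()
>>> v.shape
(23,)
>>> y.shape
(23, 23)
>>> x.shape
()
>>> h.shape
(23, 23)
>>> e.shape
(23,)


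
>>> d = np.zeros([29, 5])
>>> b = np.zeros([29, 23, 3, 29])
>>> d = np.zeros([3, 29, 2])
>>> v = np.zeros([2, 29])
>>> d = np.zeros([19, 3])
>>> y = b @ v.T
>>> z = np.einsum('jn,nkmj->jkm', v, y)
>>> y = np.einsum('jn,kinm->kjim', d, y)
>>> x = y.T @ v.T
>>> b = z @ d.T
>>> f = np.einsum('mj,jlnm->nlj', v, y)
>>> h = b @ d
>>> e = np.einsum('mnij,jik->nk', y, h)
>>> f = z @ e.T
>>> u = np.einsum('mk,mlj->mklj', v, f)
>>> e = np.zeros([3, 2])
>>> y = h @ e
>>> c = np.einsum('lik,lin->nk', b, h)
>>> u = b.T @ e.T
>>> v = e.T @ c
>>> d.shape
(19, 3)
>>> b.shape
(2, 23, 19)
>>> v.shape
(2, 19)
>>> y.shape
(2, 23, 2)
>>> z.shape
(2, 23, 3)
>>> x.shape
(2, 23, 19, 2)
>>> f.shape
(2, 23, 19)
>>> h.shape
(2, 23, 3)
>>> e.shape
(3, 2)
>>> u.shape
(19, 23, 3)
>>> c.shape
(3, 19)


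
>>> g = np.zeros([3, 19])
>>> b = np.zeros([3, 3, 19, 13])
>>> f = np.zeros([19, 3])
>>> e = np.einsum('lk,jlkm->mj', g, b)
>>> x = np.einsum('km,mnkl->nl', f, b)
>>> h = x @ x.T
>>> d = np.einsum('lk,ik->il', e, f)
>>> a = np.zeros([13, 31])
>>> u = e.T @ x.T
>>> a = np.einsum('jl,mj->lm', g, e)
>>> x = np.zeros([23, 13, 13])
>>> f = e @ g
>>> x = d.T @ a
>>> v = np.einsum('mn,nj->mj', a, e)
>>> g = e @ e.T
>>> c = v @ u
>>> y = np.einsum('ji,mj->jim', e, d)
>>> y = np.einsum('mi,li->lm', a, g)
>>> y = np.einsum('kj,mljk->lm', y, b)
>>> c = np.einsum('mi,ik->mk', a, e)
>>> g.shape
(13, 13)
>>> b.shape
(3, 3, 19, 13)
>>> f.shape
(13, 19)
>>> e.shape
(13, 3)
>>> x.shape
(13, 13)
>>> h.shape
(3, 3)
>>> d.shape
(19, 13)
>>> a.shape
(19, 13)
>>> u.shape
(3, 3)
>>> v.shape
(19, 3)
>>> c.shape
(19, 3)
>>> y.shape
(3, 3)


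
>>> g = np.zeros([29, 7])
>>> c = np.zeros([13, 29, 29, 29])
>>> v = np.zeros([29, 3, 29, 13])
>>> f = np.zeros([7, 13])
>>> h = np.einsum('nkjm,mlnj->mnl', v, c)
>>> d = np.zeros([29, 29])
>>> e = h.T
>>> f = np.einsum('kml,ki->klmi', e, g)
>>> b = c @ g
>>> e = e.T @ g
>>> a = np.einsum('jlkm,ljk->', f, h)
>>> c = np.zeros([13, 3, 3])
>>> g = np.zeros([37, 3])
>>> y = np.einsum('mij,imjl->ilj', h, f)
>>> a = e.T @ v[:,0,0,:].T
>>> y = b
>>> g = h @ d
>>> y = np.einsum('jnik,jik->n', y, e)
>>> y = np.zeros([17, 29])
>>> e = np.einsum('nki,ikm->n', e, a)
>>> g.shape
(13, 29, 29)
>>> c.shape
(13, 3, 3)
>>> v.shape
(29, 3, 29, 13)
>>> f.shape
(29, 13, 29, 7)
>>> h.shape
(13, 29, 29)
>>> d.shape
(29, 29)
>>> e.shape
(13,)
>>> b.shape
(13, 29, 29, 7)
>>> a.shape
(7, 29, 29)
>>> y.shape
(17, 29)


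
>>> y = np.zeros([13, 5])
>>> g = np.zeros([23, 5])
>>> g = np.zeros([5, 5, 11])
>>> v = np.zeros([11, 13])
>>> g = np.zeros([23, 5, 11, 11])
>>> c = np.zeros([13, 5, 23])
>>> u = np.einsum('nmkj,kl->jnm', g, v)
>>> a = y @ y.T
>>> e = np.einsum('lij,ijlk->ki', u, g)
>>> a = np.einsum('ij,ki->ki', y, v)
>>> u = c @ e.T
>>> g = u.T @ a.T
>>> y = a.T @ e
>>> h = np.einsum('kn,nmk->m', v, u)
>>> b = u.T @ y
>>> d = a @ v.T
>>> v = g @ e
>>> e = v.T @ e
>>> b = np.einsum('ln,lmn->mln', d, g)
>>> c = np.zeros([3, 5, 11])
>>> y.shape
(13, 23)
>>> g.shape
(11, 5, 11)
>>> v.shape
(11, 5, 23)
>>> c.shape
(3, 5, 11)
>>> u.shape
(13, 5, 11)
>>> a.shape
(11, 13)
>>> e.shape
(23, 5, 23)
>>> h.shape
(5,)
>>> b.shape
(5, 11, 11)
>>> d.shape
(11, 11)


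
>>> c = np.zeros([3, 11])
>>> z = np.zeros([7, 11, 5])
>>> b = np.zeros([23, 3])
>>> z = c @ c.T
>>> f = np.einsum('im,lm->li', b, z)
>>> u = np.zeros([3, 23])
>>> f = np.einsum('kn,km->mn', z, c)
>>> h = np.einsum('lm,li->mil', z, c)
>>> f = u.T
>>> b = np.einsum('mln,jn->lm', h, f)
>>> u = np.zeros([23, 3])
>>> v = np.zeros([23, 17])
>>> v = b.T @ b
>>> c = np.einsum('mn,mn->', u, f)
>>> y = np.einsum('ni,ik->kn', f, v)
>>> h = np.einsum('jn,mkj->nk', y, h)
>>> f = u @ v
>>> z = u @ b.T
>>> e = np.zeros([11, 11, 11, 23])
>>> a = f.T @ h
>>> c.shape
()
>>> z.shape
(23, 11)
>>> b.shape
(11, 3)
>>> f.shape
(23, 3)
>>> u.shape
(23, 3)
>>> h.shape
(23, 11)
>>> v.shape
(3, 3)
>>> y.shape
(3, 23)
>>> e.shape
(11, 11, 11, 23)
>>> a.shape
(3, 11)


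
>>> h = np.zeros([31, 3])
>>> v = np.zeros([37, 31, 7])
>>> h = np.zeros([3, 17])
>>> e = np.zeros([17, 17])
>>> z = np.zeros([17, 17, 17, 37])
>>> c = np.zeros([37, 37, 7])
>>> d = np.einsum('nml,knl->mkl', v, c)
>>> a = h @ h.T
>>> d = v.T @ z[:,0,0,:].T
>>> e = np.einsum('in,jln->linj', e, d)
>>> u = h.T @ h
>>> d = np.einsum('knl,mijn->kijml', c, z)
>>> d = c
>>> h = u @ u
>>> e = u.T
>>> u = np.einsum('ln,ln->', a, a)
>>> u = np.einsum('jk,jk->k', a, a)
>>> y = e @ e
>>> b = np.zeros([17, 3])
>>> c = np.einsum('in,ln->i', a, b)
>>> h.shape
(17, 17)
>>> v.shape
(37, 31, 7)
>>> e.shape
(17, 17)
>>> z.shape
(17, 17, 17, 37)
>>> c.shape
(3,)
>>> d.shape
(37, 37, 7)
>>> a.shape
(3, 3)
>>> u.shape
(3,)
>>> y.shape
(17, 17)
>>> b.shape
(17, 3)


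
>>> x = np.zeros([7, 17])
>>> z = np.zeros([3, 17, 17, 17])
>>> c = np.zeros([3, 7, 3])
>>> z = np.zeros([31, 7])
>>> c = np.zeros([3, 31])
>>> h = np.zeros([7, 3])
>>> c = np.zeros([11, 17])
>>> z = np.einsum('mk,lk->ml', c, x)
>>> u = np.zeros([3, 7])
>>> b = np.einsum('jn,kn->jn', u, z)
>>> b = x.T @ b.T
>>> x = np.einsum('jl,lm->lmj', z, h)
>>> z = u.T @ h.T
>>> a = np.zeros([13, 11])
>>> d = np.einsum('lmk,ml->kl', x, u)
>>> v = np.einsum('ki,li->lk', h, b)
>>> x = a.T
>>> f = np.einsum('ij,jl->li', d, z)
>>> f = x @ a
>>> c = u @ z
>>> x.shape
(11, 13)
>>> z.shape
(7, 7)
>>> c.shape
(3, 7)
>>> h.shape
(7, 3)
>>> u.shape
(3, 7)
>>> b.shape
(17, 3)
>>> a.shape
(13, 11)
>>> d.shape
(11, 7)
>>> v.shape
(17, 7)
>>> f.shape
(11, 11)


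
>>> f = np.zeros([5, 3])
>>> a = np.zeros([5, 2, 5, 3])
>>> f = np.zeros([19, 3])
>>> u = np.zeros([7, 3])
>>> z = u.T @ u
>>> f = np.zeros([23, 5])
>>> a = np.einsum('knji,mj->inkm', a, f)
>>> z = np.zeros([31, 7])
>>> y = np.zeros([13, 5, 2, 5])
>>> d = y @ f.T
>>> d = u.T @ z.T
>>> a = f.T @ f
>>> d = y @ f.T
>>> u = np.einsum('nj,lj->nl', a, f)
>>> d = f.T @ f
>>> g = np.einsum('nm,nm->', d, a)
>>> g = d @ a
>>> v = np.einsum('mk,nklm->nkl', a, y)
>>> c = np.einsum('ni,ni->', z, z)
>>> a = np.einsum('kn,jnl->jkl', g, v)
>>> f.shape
(23, 5)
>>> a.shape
(13, 5, 2)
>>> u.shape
(5, 23)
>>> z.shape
(31, 7)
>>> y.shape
(13, 5, 2, 5)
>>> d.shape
(5, 5)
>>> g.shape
(5, 5)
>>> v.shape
(13, 5, 2)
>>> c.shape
()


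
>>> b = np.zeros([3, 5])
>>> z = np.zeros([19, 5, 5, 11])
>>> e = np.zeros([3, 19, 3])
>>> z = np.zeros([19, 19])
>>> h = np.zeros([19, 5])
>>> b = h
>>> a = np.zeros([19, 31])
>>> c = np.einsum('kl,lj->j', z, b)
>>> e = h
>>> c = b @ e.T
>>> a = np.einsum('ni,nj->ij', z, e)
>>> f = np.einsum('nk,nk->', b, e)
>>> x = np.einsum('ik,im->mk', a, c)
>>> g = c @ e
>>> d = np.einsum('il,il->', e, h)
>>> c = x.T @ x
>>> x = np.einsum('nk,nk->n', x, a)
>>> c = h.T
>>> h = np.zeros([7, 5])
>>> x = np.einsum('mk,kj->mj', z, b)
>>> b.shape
(19, 5)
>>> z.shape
(19, 19)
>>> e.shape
(19, 5)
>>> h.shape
(7, 5)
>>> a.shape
(19, 5)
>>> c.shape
(5, 19)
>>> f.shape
()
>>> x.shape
(19, 5)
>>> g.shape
(19, 5)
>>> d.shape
()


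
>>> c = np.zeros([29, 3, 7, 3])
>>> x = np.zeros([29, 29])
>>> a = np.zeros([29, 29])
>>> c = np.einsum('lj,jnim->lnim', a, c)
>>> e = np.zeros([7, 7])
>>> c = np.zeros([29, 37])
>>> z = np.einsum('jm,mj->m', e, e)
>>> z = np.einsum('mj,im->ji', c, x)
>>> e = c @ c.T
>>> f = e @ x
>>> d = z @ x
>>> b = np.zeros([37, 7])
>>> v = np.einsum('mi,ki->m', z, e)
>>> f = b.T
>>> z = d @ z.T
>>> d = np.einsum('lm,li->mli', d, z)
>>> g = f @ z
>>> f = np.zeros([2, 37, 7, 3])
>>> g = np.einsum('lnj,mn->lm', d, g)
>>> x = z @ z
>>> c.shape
(29, 37)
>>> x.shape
(37, 37)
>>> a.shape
(29, 29)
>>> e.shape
(29, 29)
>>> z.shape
(37, 37)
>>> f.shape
(2, 37, 7, 3)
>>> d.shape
(29, 37, 37)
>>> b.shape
(37, 7)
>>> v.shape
(37,)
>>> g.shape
(29, 7)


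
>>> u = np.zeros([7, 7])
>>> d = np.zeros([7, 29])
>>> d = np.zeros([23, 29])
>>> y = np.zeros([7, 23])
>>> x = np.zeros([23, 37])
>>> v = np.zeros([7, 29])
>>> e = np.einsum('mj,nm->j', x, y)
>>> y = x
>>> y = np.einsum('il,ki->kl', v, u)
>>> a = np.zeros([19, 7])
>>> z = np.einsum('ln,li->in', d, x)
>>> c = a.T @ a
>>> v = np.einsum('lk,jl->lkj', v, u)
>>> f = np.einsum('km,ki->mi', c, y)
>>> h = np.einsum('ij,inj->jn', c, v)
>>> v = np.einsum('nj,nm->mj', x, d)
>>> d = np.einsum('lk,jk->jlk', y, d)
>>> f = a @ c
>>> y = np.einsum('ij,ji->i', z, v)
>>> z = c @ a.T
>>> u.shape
(7, 7)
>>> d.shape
(23, 7, 29)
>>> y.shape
(37,)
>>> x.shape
(23, 37)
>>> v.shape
(29, 37)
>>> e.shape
(37,)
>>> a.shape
(19, 7)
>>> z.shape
(7, 19)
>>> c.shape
(7, 7)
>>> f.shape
(19, 7)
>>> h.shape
(7, 29)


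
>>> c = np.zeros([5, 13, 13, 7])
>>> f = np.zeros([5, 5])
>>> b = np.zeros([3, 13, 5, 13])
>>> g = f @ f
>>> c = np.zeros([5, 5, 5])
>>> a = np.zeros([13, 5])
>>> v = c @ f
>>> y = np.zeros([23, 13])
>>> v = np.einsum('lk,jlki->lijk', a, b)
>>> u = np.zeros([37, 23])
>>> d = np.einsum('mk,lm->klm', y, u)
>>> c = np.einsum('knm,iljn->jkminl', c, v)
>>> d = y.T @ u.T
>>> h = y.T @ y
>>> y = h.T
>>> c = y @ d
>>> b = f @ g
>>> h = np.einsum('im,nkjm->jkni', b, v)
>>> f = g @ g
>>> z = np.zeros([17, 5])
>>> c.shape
(13, 37)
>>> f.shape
(5, 5)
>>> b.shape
(5, 5)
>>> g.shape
(5, 5)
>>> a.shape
(13, 5)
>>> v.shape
(13, 13, 3, 5)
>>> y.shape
(13, 13)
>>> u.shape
(37, 23)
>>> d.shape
(13, 37)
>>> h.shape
(3, 13, 13, 5)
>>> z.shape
(17, 5)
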